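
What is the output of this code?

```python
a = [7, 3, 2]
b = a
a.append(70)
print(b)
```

Key concept: basic list aliasing.
Step by step:
`a = [7, 3, 2]` → a = [7, 3, 2]
`b = a` → b = [7, 3, 2] (same object as a)
`a.append(70)` → a = [7, 3, 2, 70] (same object as b); b = [7, 3, 2, 70] (same object as a)
`print(b)` → prints [7, 3, 2, 70]

Answer: [7, 3, 2, 70]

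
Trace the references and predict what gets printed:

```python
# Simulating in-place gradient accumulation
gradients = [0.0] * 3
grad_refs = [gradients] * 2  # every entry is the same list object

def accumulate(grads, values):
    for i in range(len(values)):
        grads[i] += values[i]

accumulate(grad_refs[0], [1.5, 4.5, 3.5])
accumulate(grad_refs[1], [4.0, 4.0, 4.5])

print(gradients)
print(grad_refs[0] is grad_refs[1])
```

Key concept: gradient accumulation aliasing.
Step by step:
`gradients = [0.0] * 3` → gradients = [0.0, 0.0, 0.0]
`grad_refs = [gradients] * 2` → grad_refs = [[0.0, 0.0, 0.0], [0.0, 0.0, 0.0]]
`accumulate(grad_refs[0], [1.5, 4.5, 3.5])` → gradients = [1.5, 4.5, 3.5]; grad_refs = [[1.5, 4.5, 3.5], [1.5, 4.5, 3.5]]
`accumulate(grad_refs[1], [4.0, 4.0, 4.5])` → gradients = [5.5, 8.5, 8.0]; grad_refs = [[5.5, 8.5, 8.0], [5.5, 8.5, 8.0]]
`print(gradients)` → prints [5.5, 8.5, 8.0]
`print(grad_refs[0] is grad_refs[1])` → prints True

Answer:
[5.5, 8.5, 8.0]
True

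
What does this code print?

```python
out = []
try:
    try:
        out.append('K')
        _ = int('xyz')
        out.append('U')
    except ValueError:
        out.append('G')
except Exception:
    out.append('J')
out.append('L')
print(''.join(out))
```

Execution trace: 'K' (inner try body) → 'G' (inner except ValueError) → 'L' (after the try/except). Output: KGL

Answer: KGL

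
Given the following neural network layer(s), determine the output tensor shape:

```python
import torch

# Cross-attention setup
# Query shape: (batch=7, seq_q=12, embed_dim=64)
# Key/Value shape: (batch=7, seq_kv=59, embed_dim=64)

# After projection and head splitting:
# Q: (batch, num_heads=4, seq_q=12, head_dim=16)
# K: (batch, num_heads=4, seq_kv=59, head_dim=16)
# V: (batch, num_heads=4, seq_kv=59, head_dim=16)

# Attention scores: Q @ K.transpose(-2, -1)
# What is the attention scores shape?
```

Input: (7, 12, 64) -> Output: (7, 4, 12, 59)

Answer: (7, 4, 12, 59)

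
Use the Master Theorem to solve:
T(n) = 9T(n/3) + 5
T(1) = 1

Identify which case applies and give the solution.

a=9, b=3, f(n)=5. log_3(9) = 2. Since c=0 < 2, Case 1 applies: T(n) = Θ(n^log_b(a)) = O(n^2).

Answer: O(n^2) - Case 1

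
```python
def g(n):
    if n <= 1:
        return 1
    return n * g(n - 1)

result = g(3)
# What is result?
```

g(3) = 3 * 2 * 1 = 6

Answer: 6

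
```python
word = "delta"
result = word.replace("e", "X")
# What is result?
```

Trace:
`word = "delta"` → word = 'delta'
`result = word.replace("e", "X")` → result = 'dXlta'
So result = 'dXlta'

Answer: 'dXlta'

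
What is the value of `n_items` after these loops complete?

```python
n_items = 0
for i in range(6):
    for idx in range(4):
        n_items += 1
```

6 * 4 = 24
`n_items` takes the values: 0 → 1 → 2 → 3 → 4 → 5 → 6 → 7 → 8 → 9 → 10 → 11 → 12 → 13 → 14 → 15 → 16 → 17 → 18 → 19 → 20 → 21 → 22 → 23 → 24

Answer: 24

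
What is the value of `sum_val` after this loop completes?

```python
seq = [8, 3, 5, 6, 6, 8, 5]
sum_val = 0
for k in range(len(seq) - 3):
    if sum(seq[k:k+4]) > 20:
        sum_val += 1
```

Count windows with sum > 20
`sum_val` takes the values: 0 → 1 → 2 → 3

Answer: 3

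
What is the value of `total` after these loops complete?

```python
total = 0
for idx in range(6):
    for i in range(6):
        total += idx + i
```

Sum of all idx+i for idx,i in 6x6
`total` takes the values: 0 → 1 → 3 → 6 → 10 → 15 → 16 → 18 → 21 → 25 → 30 → 36 → 38 → 41 → 45 → 50 → 56 → 63 → 66 → 70 → 75 → 81 → 88 → 96 → 100 → 105 → 111 → 118 → 126 → 135 → 140 → 146 → 153 → 161 → 170 → 180

Answer: 180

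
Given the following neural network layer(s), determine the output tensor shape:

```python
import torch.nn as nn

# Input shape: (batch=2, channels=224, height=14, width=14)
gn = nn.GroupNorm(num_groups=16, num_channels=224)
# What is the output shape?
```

Input: (2, 224, 14, 14) -> Output: (2, 224, 14, 14)

Answer: (2, 224, 14, 14)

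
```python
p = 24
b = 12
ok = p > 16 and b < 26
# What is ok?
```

Trace:
`p = 24` → p = 24
`b = 12` → b = 12
`ok = p > 16 and b < 26` → ok = True
So ok = True

Answer: True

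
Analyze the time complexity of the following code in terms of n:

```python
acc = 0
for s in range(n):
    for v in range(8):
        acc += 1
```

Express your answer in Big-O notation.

Each loop level contributes: n × 1. Multiplying the contributions gives O(n).

Answer: O(n)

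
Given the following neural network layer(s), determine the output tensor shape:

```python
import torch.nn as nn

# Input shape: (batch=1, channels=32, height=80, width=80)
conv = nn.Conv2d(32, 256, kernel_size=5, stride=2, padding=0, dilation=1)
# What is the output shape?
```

Input: (1, 32, 80, 80) -> Output: (1, 256, 38, 38)

Answer: (1, 256, 38, 38)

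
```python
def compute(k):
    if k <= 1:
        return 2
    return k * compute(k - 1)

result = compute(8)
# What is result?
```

compute(8) = 8 * 7 * 6 * 5 * 4 * 3 * 2 * 2 = 80640

Answer: 80640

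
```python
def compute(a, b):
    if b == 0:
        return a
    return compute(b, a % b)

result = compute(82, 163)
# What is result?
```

compute(82, 163) -> compute(163, 82) -> compute(82, 81) -> compute(81, 1) -> compute(1, 0) -> 1

Answer: 1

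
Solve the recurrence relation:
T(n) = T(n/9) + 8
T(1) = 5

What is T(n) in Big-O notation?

Each step divides n by 9 and adds 8. After log_9(n) steps we reach T(1)=5. So T(n) = 8·log_9(n) + 5 = O(log n).

Answer: O(log n)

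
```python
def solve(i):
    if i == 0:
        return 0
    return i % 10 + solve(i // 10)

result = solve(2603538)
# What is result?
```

Sum of digits of 2603538: 8 + 3 + 5 + 3 + 0 + 6 + 2 = 27

Answer: 27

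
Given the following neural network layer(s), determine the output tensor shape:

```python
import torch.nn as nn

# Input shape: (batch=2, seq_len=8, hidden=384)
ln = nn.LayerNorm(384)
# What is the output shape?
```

Input: (2, 8, 384) -> Output: (2, 8, 384)

Answer: (2, 8, 384)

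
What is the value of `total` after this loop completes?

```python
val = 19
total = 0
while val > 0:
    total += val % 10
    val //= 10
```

Sum digits of 19
`total` takes the values: 0 → 9 → 10

Answer: 10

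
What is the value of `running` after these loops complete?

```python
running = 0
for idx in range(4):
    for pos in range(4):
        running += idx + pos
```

Sum of all idx+pos for idx,pos in 4x4
`running` takes the values: 0 → 1 → 3 → 6 → 7 → 9 → 12 → 16 → 18 → 21 → 25 → 30 → 33 → 37 → 42 → 48

Answer: 48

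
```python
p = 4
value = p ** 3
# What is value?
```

Trace:
`p = 4` → p = 4
`value = p ** 3` → value = 64
So value = 64

Answer: 64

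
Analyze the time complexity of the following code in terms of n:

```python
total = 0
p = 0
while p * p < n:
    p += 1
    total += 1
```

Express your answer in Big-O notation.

Each loop level contributes: √n. Multiplying the contributions gives O(√n).

Answer: O(√n)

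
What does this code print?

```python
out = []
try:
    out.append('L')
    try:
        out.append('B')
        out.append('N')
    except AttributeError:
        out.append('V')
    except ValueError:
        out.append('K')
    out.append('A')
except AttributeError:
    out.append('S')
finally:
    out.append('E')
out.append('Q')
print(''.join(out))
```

Execution trace: 'L' (try body) → 'B' (inner try body) → 'N' (inner try body, no exception) → 'A' (try body, no exception) → 'E' (finally) → 'Q' (after the try/except). Output: LBNAEQ

Answer: LBNAEQ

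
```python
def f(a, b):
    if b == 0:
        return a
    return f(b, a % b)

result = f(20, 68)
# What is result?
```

f(20, 68) -> f(68, 20) -> f(20, 8) -> f(8, 4) -> f(4, 0) -> 4

Answer: 4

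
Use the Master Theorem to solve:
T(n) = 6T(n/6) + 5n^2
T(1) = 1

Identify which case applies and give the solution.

a=6, b=6, f(n)=5n^2. log_6(6) = 1. Since c=2 > 1 and the regularity condition holds (6(n/6)^2 = (6/6^2)n^2 with 6/6^2 < 1), Case 3 applies: T(n) = Θ(f(n)) = O(n^2).

Answer: O(n^2) - Case 3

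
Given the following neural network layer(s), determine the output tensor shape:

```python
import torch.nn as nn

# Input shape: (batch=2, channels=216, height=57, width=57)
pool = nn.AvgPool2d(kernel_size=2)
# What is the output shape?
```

Input: (2, 216, 57, 57) -> Output: (2, 216, 28, 28)

Answer: (2, 216, 28, 28)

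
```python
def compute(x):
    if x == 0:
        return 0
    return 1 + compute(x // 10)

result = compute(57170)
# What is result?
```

Count of digits of 57170: 5

Answer: 5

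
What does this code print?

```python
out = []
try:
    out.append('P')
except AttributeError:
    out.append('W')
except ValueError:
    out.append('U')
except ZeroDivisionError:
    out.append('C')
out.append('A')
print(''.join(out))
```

Execution trace: 'P' (try body, no exception) → 'A' (after the try/except). Output: PA

Answer: PA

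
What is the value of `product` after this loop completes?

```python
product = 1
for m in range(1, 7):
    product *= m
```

6! = 720
`product` takes the values: 1 → 2 → 6 → 24 → 120 → 720

Answer: 720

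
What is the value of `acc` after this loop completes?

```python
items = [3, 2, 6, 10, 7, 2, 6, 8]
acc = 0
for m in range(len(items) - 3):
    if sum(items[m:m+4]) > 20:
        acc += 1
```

Count windows with sum > 20
`acc` takes the values: 0 → 1 → 2 → 3 → 4 → 5

Answer: 5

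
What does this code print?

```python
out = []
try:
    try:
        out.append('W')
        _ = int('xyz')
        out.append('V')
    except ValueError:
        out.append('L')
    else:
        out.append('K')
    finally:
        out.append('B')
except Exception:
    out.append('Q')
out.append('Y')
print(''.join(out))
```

Execution trace: 'W' (inner try body) → 'L' (inner except ValueError) → 'B' (inner finally) → 'Y' (after the try/except). Output: WLBY

Answer: WLBY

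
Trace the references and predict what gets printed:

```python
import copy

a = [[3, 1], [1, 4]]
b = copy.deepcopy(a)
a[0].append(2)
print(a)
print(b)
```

Key concept: deep copy is fully independent.
Step by step:
`a = [[3, 1], [1, 4]]` → a = [[3, 1], [1, 4]]
`b = copy.deepcopy(a)` → b = [[3, 1], [1, 4]]
`a[0].append(2)` → a = [[3, 1, 2], [1, 4]]
`print(a)` → prints [[3, 1, 2], [1, 4]]
`print(b)` → prints [[3, 1], [1, 4]]

Answer:
[[3, 1, 2], [1, 4]]
[[3, 1], [1, 4]]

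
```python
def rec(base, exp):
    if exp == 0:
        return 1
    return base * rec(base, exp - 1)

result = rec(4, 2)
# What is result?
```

rec(4, 2) = 4 * 4 = 16

Answer: 16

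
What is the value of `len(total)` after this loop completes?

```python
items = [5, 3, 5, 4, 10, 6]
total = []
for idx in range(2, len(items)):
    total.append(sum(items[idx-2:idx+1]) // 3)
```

Number of 3-element averages
`total` takes the values: [] → [4] → [4, 4] → [4, 4, 6] → [4, 4, 6, 6]
So `len(total)` = 4

Answer: 4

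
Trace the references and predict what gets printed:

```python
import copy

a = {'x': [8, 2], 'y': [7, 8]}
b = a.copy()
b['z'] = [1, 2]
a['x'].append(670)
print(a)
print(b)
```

Key concept: shallow copy of dict with mutable values.
Step by step:
`a = {'x': [8, 2], 'y': [7, 8]}` → a = {'x': [8, 2], 'y': [7, 8]}
`b = a.copy()` → b = {'x': [8, 2], 'y': [7, 8]}
`b['z'] = [1, 2]` → b = {'x': [8, 2], 'y': [7, 8], 'z': [1, 2]}
`a['x'].append(670)` → a = {'x': [8, 2, 670], 'y': [7, 8]}; b = {'x': [8, 2, 670], 'y': [7, 8], 'z': [1, 2]}
`print(a)` → prints {'x': [8, 2, 670], 'y': [7, 8]}
`print(b)` → prints {'x': [8, 2, 670], 'y': [7, 8], 'z': [1, 2]}

Answer:
{'x': [8, 2, 670], 'y': [7, 8]}
{'x': [8, 2, 670], 'y': [7, 8], 'z': [1, 2]}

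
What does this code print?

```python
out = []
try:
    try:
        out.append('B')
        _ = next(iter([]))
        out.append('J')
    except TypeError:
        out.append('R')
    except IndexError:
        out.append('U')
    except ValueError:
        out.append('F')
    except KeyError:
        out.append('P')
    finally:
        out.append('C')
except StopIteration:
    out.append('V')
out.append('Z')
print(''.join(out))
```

Execution trace: 'B' (try body) → 'C' (finally) → 'V' (outer except StopIteration) → 'Z' (after the try/except). Output: BCVZ

Answer: BCVZ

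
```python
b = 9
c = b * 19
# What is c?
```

Trace:
`b = 9` → b = 9
`c = b * 19` → c = 171
So c = 171

Answer: 171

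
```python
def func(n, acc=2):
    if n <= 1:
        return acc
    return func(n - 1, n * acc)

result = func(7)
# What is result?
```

Accumulator trace (n, acc): (7, 2) -> (6, 14) -> (5, 84) -> (4, 420) -> (3, 1680) -> (2, 5040) -> (1, 10080) -> return 10080

Answer: 10080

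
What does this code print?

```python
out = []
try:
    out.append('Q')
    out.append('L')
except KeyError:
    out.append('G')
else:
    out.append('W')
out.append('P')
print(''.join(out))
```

Execution trace: 'Q' (try body) → 'L' (try body, no exception) → 'W' (else) → 'P' (after the try/except). Output: QLWP

Answer: QLWP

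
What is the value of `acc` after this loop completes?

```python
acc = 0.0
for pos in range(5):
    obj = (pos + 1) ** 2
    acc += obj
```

Sum of squared losses 1² + 2² + ... + 5²
`acc` takes the values: 0.0 → 1.0 → 5.0 → 14.0 → 30.0 → 55.0

Answer: 55.0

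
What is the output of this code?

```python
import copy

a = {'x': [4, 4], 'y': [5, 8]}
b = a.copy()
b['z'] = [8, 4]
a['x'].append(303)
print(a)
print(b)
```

Key concept: shallow copy of dict with mutable values.
Step by step:
`a = {'x': [4, 4], 'y': [5, 8]}` → a = {'x': [4, 4], 'y': [5, 8]}
`b = a.copy()` → b = {'x': [4, 4], 'y': [5, 8]}
`b['z'] = [8, 4]` → b = {'x': [4, 4], 'y': [5, 8], 'z': [8, 4]}
`a['x'].append(303)` → a = {'x': [4, 4, 303], 'y': [5, 8]}; b = {'x': [4, 4, 303], 'y': [5, 8], 'z': [8, 4]}
`print(a)` → prints {'x': [4, 4, 303], 'y': [5, 8]}
`print(b)` → prints {'x': [4, 4, 303], 'y': [5, 8], 'z': [8, 4]}

Answer:
{'x': [4, 4, 303], 'y': [5, 8]}
{'x': [4, 4, 303], 'y': [5, 8], 'z': [8, 4]}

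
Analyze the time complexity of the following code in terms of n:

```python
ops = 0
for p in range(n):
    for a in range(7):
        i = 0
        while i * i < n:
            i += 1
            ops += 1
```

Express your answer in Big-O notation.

Each loop level contributes: n × 1 × √n. Multiplying the contributions gives O(n√n).

Answer: O(n√n)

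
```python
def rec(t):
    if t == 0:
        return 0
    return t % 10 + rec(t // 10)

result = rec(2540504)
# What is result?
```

Sum of digits of 2540504: 4 + 0 + 5 + 0 + 4 + 5 + 2 = 20

Answer: 20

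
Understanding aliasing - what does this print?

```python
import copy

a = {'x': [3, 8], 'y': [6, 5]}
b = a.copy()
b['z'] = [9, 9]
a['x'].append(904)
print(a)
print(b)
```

Key concept: shallow copy of dict with mutable values.
Step by step:
`a = {'x': [3, 8], 'y': [6, 5]}` → a = {'x': [3, 8], 'y': [6, 5]}
`b = a.copy()` → b = {'x': [3, 8], 'y': [6, 5]}
`b['z'] = [9, 9]` → b = {'x': [3, 8], 'y': [6, 5], 'z': [9, 9]}
`a['x'].append(904)` → a = {'x': [3, 8, 904], 'y': [6, 5]}; b = {'x': [3, 8, 904], 'y': [6, 5], 'z': [9, 9]}
`print(a)` → prints {'x': [3, 8, 904], 'y': [6, 5]}
`print(b)` → prints {'x': [3, 8, 904], 'y': [6, 5], 'z': [9, 9]}

Answer:
{'x': [3, 8, 904], 'y': [6, 5]}
{'x': [3, 8, 904], 'y': [6, 5], 'z': [9, 9]}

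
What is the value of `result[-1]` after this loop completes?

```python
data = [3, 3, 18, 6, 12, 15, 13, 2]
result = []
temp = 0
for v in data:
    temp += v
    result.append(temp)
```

Cumulative sum ends at 72
`result` takes the values: [] → [3] → [3, 6] → [3, 6, 24] → [3, 6, 24, 30] → [3, 6, 24, 30, 42] → [3, 6, 24, 30, 42, 57] → [3, 6, 24, 30, 42, 57, 70] → [3, 6, 24, 30, 42, 57, 70, 72]
So `result[-1]` = 72

Answer: 72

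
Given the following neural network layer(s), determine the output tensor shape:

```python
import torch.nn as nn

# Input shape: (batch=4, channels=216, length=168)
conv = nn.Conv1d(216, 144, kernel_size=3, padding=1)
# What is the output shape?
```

Input: (4, 216, 168) -> Output: (4, 144, 168)

Answer: (4, 144, 168)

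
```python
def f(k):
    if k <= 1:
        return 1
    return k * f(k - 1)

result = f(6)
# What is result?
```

f(6) = 6 * 5 * 4 * 3 * 2 * 1 = 720

Answer: 720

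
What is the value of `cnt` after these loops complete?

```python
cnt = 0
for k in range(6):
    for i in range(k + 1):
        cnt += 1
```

Triangle: 1 + 2 + ... + 6
`cnt` takes the values: 0 → 1 → 2 → 3 → 4 → 5 → 6 → 7 → 8 → 9 → 10 → 11 → 12 → 13 → 14 → 15 → 16 → 17 → 18 → 19 → 20 → 21

Answer: 21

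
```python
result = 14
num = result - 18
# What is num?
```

Trace:
`result = 14` → result = 14
`num = result - 18` → num = -4
So num = -4

Answer: -4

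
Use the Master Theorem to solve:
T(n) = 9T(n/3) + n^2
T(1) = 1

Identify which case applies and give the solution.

a=9, b=3, f(n)=n^2. log_3(9) = 2. Since c=2 = 2, Case 2 applies: T(n) = Θ(n^log_b(a) · log n) = O(n^2 log n).

Answer: O(n^2 log n) - Case 2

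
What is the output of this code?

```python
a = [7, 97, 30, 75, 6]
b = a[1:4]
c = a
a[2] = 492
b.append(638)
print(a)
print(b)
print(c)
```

Key concept: slice vs alias.
Step by step:
`a = [7, 97, 30, 75, 6]` → a = [7, 97, 30, 75, 6]
`b = a[1:4]` → b = [97, 30, 75]
`c = a` → c = [7, 97, 30, 75, 6] (same object as a)
`a[2] = 492` → a = [7, 97, 492, 75, 6] (same object as c); c = [7, 97, 492, 75, 6] (same object as a)
`b.append(638)` → b = [97, 30, 75, 638]
`print(a)` → prints [7, 97, 492, 75, 6]
`print(b)` → prints [97, 30, 75, 638]
`print(c)` → prints [7, 97, 492, 75, 6]

Answer:
[7, 97, 492, 75, 6]
[97, 30, 75, 638]
[7, 97, 492, 75, 6]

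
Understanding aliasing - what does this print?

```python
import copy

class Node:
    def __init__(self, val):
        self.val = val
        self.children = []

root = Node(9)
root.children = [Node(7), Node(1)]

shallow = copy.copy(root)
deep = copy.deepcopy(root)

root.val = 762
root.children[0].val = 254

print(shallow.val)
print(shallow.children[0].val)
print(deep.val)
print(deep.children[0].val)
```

Key concept: deep copy with custom objects.
Step by step:
`root = Node(9)` → root = Node(val=9, children=[])
`root.children = [Node(7), Node(1)]` → root = Node(val=9, children=[Node(val=7, children=[]), Node(val=1, children=[])])
`shallow = copy.copy(root)` → shallow = Node(val=9, children=[Node(val=7, children=[]), Node(val=1, children=[])])
`deep = copy.deepcopy(root)` → deep = Node(val=9, children=[Node(val=7, children=[]), Node(val=1, children=[])])
`root.val = 762` → root = Node(val=762, children=[Node(val=7, children=[]), Node(val=1, children=[])])
`root.children[0].val = 254` → root = Node(val=762, children=[Node(val=254, children=[]), Node(val=1, children=[])]); shallow = Node(val=9, children=[Node(val=254, children=[]), Node(val=1, children=[])])
`print(shallow.val)` → prints 9
`print(shallow.children[0].val)` → prints 254
`print(deep.val)` → prints 9
`print(deep.children[0].val)` → prints 7

Answer:
9
254
9
7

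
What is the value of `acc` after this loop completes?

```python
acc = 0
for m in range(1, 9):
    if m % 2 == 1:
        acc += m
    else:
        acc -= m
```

Add odd, subtract even
`acc` takes the values: 0 → 1 → -1 → 2 → -2 → 3 → -3 → 4 → -4

Answer: -4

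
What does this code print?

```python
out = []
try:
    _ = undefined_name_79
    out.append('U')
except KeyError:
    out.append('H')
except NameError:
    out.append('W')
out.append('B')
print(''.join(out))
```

Execution trace: 'W' (except NameError) → 'B' (after the try/except). Output: WB

Answer: WB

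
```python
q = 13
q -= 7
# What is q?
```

Trace:
`q = 13` → q = 13
`q -= 7` → q = 6
So q = 6

Answer: 6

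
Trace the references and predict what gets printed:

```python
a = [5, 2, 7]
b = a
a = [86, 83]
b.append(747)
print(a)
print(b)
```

Key concept: rebinding vs mutation: a is rebound to a new list, b still points at the original.
Step by step:
`a = [5, 2, 7]` → a = [5, 2, 7]
`b = a` → b = [5, 2, 7] (same object as a)
`a = [86, 83]` → a = [86, 83]
`b.append(747)` → b = [5, 2, 7, 747]
`print(a)` → prints [86, 83]
`print(b)` → prints [5, 2, 7, 747]

Answer:
[86, 83]
[5, 2, 7, 747]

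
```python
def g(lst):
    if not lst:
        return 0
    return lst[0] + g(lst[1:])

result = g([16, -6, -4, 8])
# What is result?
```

16 + (-6) + (-4) + 8 + 0 = 14

Answer: 14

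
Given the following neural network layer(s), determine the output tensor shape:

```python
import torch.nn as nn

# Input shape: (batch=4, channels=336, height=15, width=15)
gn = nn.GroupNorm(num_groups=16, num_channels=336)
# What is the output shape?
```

Input: (4, 336, 15, 15) -> Output: (4, 336, 15, 15)

Answer: (4, 336, 15, 15)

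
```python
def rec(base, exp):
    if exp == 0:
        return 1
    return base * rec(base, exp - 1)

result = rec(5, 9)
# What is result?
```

rec(5, 9) = 5 * 5 * 5 * 5 * 5 * 5 * 5 * 5 * 5 = 1953125

Answer: 1953125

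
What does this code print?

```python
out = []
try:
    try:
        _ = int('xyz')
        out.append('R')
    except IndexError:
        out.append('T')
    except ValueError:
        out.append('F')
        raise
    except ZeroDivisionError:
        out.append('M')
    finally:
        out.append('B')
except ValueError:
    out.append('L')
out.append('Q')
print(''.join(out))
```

Execution trace: 'F' (inner except ValueError) → 'B' (inner finally) → 'L' (outer except ValueError) → 'Q' (after the try/except). Output: FBLQ

Answer: FBLQ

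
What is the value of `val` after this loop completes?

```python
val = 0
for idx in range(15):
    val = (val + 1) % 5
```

Increment mod 5, 15 times = 0
`val` takes the values: 0 → 1 → 2 → 3 → 4 → 0 → 1 → 2 → 3 → 4 → 0 → 1 → 2 → 3 → 4 → 0

Answer: 0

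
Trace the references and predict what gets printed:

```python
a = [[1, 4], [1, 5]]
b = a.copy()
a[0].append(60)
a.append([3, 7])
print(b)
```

Key concept: shallow copy with nested lists.
Step by step:
`a = [[1, 4], [1, 5]]` → a = [[1, 4], [1, 5]]
`b = a.copy()` → b = [[1, 4], [1, 5]]
`a[0].append(60)` → a = [[1, 4, 60], [1, 5]]; b = [[1, 4, 60], [1, 5]]
`a.append([3, 7])` → a = [[1, 4, 60], [1, 5], [3, 7]]
`print(b)` → prints [[1, 4, 60], [1, 5]]

Answer: [[1, 4, 60], [1, 5]]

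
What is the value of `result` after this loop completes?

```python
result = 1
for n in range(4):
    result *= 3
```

3^4 = 81
`result` takes the values: 1 → 3 → 9 → 27 → 81

Answer: 81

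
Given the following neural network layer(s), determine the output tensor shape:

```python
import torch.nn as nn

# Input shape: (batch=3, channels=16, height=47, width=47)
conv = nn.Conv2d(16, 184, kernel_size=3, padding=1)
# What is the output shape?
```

Input: (3, 16, 47, 47) -> Output: (3, 184, 47, 47)

Answer: (3, 184, 47, 47)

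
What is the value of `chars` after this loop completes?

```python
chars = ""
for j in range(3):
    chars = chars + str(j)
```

Concatenate digits 0 to 2
`chars` takes the values: "" → "0" → "01" → "012"

Answer: "012"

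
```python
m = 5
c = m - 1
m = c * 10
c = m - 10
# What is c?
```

Trace:
`m = 5` → m = 5
`c = m - 1` → c = 4
`m = c * 10` → m = 40
`c = m - 10` → c = 30
So c = 30

Answer: 30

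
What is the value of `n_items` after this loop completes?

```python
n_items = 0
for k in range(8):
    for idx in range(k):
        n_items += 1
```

Triangle number: 0+1+2+...+7
`n_items` takes the values: 0 → 1 → 2 → 3 → 4 → 5 → 6 → 7 → 8 → 9 → 10 → 11 → 12 → 13 → 14 → 15 → 16 → 17 → 18 → 19 → 20 → 21 → 22 → 23 → 24 → 25 → 26 → 27 → 28

Answer: 28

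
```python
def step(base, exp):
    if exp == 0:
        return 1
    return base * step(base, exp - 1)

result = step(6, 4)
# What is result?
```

step(6, 4) = 6 * 6 * 6 * 6 = 1296

Answer: 1296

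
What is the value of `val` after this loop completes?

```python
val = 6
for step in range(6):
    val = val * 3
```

Multiply by 3, 6 times: 6 * 3^6 = 4374
`val` takes the values: 6 → 18 → 54 → 162 → 486 → 1458 → 4374

Answer: 4374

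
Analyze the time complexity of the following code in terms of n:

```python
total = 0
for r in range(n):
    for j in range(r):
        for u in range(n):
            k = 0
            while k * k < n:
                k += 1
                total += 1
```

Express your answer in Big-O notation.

Each loop level contributes: n × n × n × √n. Multiplying the contributions gives O(n^3√n).

Answer: O(n^3√n)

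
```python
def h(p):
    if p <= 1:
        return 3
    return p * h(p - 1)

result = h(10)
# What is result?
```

h(10) = 10 * 9 * 8 * 7 * 6 * 5 * 4 * 3 * 2 * 3 = 10886400

Answer: 10886400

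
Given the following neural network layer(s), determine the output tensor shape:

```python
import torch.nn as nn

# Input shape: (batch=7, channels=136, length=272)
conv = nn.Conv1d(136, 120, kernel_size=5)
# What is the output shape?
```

Input: (7, 136, 272) -> Output: (7, 120, 268)

Answer: (7, 120, 268)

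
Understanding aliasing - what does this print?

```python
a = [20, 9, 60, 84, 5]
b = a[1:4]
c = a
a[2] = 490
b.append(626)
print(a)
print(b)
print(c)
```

Key concept: slice vs alias.
Step by step:
`a = [20, 9, 60, 84, 5]` → a = [20, 9, 60, 84, 5]
`b = a[1:4]` → b = [9, 60, 84]
`c = a` → c = [20, 9, 60, 84, 5] (same object as a)
`a[2] = 490` → a = [20, 9, 490, 84, 5] (same object as c); c = [20, 9, 490, 84, 5] (same object as a)
`b.append(626)` → b = [9, 60, 84, 626]
`print(a)` → prints [20, 9, 490, 84, 5]
`print(b)` → prints [9, 60, 84, 626]
`print(c)` → prints [20, 9, 490, 84, 5]

Answer:
[20, 9, 490, 84, 5]
[9, 60, 84, 626]
[20, 9, 490, 84, 5]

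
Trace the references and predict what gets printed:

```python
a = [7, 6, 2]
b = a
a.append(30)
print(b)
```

Key concept: basic list aliasing.
Step by step:
`a = [7, 6, 2]` → a = [7, 6, 2]
`b = a` → b = [7, 6, 2] (same object as a)
`a.append(30)` → a = [7, 6, 2, 30] (same object as b); b = [7, 6, 2, 30] (same object as a)
`print(b)` → prints [7, 6, 2, 30]

Answer: [7, 6, 2, 30]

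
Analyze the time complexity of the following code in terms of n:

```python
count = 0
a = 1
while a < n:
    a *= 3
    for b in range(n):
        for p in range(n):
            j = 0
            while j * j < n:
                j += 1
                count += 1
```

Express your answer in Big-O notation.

Each loop level contributes: log n × n × n × √n. Multiplying the contributions gives O(n^2√n log n).

Answer: O(n^2√n log n)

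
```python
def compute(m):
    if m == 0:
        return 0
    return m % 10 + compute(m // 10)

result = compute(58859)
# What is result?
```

Sum of digits of 58859: 9 + 5 + 8 + 8 + 5 = 35

Answer: 35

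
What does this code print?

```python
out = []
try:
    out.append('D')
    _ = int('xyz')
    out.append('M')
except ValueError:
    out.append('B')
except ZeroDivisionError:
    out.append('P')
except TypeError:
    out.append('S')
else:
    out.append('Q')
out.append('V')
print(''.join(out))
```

Execution trace: 'D' (try body) → 'B' (except ValueError) → 'V' (after the try/except). Output: DBV

Answer: DBV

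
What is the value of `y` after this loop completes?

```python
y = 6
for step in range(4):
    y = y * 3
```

Multiply by 3, 4 times: 6 * 3^4 = 486
`y` takes the values: 6 → 18 → 54 → 162 → 486

Answer: 486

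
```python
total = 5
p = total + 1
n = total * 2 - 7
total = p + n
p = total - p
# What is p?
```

Trace:
`total = 5` → total = 5
`p = total + 1` → p = 6
`n = total * 2 - 7` → n = 3
`total = p + n` → total = 9
`p = total - p` → p = 3
So p = 3

Answer: 3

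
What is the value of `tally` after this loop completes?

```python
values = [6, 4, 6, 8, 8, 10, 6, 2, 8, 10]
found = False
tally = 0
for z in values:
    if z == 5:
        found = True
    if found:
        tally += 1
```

Count elements after first 5 in [6, 4, 6, 8, 8, 10, 6, 2, 8, 10]
`tally` takes the values: 0

Answer: 0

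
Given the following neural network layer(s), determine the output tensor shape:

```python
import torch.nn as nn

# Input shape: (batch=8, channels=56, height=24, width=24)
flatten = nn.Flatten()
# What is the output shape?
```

Input: (8, 56, 24, 24) -> Output: (8, 32256)

Answer: (8, 32256)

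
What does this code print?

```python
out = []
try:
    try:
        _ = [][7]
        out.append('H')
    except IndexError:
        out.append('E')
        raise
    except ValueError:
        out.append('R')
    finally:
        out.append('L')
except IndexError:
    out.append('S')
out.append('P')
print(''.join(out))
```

Execution trace: 'E' (inner except IndexError) → 'L' (inner finally) → 'S' (outer except IndexError) → 'P' (after the try/except). Output: ELSP

Answer: ELSP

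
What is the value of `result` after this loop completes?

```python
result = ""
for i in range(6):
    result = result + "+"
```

Repeat '+' 6 times
`result` takes the values: "" → "+" → "++" → "+++" → "++++" → "+++++" → "++++++"

Answer: "++++++"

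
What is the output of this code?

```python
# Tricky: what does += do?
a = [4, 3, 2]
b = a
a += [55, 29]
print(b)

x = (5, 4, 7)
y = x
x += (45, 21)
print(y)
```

Key concept: += behavior differs for mutable vs immutable.
Step by step:
`a = [4, 3, 2]` → a = [4, 3, 2]
`b = a` → b = [4, 3, 2] (same object as a)
`a += [55, 29]` → a = [4, 3, 2, 55, 29] (same object as b); b = [4, 3, 2, 55, 29] (same object as a)
`print(b)` → prints [4, 3, 2, 55, 29]
`x = (5, 4, 7)` → x = (5, 4, 7)
`y = x` → y = (5, 4, 7)
`x += (45, 21)` → x = (5, 4, 7, 45, 21)
`print(y)` → prints (5, 4, 7)

Answer:
[4, 3, 2, 55, 29]
(5, 4, 7)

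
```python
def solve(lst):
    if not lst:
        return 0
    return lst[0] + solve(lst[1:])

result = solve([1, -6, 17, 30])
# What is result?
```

1 + (-6) + 17 + 30 + 0 = 42

Answer: 42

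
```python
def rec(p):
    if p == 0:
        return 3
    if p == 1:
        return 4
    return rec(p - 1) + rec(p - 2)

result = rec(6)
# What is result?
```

Build up from base cases: rec(0)=3, rec(1)=4, rec(2)=7, rec(3)=11, rec(4)=18, rec(5)=29, rec(6)=47

Answer: 47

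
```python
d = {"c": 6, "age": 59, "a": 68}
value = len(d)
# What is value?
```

Trace:
`d = {"c": 6, "age": 59, "a": 68}` → d = {'c': 6, 'age': 59, 'a': 68}
`value = len(d)` → value = 3
So value = 3

Answer: 3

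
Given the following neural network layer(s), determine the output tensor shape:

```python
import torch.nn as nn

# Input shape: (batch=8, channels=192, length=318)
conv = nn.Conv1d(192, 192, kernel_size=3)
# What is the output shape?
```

Input: (8, 192, 318) -> Output: (8, 192, 316)

Answer: (8, 192, 316)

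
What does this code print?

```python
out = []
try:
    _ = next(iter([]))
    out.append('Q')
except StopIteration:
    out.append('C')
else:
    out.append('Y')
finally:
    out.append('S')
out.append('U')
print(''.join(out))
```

Execution trace: 'C' (except StopIteration) → 'S' (finally) → 'U' (after the try/except). Output: CSU

Answer: CSU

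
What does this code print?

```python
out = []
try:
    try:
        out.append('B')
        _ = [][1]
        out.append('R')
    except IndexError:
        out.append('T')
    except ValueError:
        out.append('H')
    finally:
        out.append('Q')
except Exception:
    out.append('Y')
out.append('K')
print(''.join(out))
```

Execution trace: 'B' (inner try body) → 'T' (inner except IndexError) → 'Q' (inner finally) → 'K' (after the try/except). Output: BTQK

Answer: BTQK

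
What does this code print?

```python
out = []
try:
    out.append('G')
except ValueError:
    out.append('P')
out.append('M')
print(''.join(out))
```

Execution trace: 'G' (try body, no exception) → 'M' (after the try/except). Output: GM

Answer: GM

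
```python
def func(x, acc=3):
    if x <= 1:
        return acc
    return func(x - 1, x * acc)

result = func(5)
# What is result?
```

Accumulator trace (n, acc): (5, 3) -> (4, 15) -> (3, 60) -> (2, 180) -> (1, 360) -> return 360

Answer: 360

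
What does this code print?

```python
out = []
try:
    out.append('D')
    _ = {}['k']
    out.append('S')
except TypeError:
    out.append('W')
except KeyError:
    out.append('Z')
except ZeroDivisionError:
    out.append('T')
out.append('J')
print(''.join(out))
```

Execution trace: 'D' (try body) → 'Z' (except KeyError) → 'J' (after the try/except). Output: DZJ

Answer: DZJ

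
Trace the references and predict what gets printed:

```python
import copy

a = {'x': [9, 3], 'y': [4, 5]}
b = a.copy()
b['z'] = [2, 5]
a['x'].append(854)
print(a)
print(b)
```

Key concept: shallow copy of dict with mutable values.
Step by step:
`a = {'x': [9, 3], 'y': [4, 5]}` → a = {'x': [9, 3], 'y': [4, 5]}
`b = a.copy()` → b = {'x': [9, 3], 'y': [4, 5]}
`b['z'] = [2, 5]` → b = {'x': [9, 3], 'y': [4, 5], 'z': [2, 5]}
`a['x'].append(854)` → a = {'x': [9, 3, 854], 'y': [4, 5]}; b = {'x': [9, 3, 854], 'y': [4, 5], 'z': [2, 5]}
`print(a)` → prints {'x': [9, 3, 854], 'y': [4, 5]}
`print(b)` → prints {'x': [9, 3, 854], 'y': [4, 5], 'z': [2, 5]}

Answer:
{'x': [9, 3, 854], 'y': [4, 5]}
{'x': [9, 3, 854], 'y': [4, 5], 'z': [2, 5]}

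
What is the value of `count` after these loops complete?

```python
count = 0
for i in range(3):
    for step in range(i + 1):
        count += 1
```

Triangle: 1 + 2 + ... + 3
`count` takes the values: 0 → 1 → 2 → 3 → 4 → 5 → 6

Answer: 6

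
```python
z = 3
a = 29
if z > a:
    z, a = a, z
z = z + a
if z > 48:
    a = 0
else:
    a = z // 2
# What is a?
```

Trace:
`z = 3` → z = 3
`a = 29` → a = 29
`if z > a: ...` → z > a is False → no variable changes
`z = z + a` → z = 32
`if z > 48: ...` → z > 48 is False, take else branch → a = 16
So a = 16

Answer: 16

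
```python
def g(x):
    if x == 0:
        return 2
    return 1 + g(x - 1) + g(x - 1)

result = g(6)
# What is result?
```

g(x) = 1 + 2·g(x-1), g(0)=2. Closed form: (2+1)·2^6 - 1 = 191.

Answer: 191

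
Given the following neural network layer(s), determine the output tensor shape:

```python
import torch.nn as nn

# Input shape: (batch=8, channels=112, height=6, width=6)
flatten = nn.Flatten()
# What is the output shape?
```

Input: (8, 112, 6, 6) -> Output: (8, 4032)

Answer: (8, 4032)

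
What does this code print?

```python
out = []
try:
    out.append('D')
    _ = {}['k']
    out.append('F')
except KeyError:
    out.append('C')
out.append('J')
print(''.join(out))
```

Execution trace: 'D' (try body) → 'C' (except KeyError) → 'J' (after the try/except). Output: DCJ

Answer: DCJ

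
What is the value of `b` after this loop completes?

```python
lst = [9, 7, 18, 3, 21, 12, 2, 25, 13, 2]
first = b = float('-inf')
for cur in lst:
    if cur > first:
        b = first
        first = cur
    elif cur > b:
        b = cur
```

Second largest (with repeats) in [9, 7, 18, 3, 21, 12, 2, 25, 13, 2]
`b` takes the values: -inf → 7 → 9 → 18 → 21

Answer: 21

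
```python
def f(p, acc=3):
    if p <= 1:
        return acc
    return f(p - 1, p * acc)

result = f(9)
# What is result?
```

Accumulator trace (n, acc): (9, 3) -> (8, 27) -> (7, 216) -> (6, 1512) -> (5, 9072) -> (4, 45360) -> (3, 181440) -> (2, 544320) -> (1, 1088640) -> return 1088640

Answer: 1088640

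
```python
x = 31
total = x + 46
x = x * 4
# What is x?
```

Trace:
`x = 31` → x = 31
`total = x + 46` → total = 77
`x = x * 4` → x = 124
So x = 124

Answer: 124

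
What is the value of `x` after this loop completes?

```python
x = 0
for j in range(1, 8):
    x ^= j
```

XOR of 1 to 7
`x` takes the values: 0 → 1 → 3 → 0 → 4 → 1 → 7 → 0

Answer: 0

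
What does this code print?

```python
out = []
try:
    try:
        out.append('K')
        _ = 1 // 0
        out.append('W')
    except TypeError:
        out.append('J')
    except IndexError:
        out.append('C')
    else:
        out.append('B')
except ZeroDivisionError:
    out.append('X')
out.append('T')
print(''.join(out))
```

Execution trace: 'K' (try body) → 'X' (outer except ZeroDivisionError) → 'T' (after the try/except). Output: KXT

Answer: KXT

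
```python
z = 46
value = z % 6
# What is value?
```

Trace:
`z = 46` → z = 46
`value = z % 6` → value = 4
So value = 4

Answer: 4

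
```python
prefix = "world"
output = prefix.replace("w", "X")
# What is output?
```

Trace:
`prefix = "world"` → prefix = 'world'
`output = prefix.replace("w", "X")` → output = 'Xorld'
So output = 'Xorld'

Answer: 'Xorld'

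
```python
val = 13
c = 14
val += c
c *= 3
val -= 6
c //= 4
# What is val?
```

Trace:
`val = 13` → val = 13
`c = 14` → c = 14
`val += c` → val = 27
`c *= 3` → c = 42
`val -= 6` → val = 21
`c //= 4` → c = 10
So val = 21

Answer: 21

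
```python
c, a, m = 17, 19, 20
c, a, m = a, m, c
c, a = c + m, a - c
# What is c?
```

Trace:
`c, a, m = 17, 19, 20` → c = 17; a = 19; m = 20
`c, a, m = a, m, c` → c = 19; a = 20; m = 17
`c, a = c + m, a - c` → c = 36; a = 1
So c = 36

Answer: 36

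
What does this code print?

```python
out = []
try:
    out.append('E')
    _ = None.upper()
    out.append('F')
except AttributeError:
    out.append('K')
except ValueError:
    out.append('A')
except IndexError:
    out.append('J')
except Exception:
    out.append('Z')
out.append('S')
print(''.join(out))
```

Execution trace: 'E' (try body) → 'K' (except AttributeError) → 'S' (after the try/except). Output: EKS

Answer: EKS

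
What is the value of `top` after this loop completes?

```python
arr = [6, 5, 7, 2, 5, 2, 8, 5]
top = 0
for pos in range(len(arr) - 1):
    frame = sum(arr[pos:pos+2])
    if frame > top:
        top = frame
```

Max sum of 2-element window in [6, 5, 7, 2, 5, 2, 8, 5]
`top` takes the values: 0 → 11 → 12 → 13

Answer: 13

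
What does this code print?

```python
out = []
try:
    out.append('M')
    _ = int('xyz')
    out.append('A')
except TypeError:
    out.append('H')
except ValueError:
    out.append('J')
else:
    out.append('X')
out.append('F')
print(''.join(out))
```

Execution trace: 'M' (try body) → 'J' (except ValueError) → 'F' (after the try/except). Output: MJF

Answer: MJF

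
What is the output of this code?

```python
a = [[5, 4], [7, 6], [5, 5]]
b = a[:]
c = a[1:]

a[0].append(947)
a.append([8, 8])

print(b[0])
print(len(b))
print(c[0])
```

Key concept: slice with nested mutation.
Step by step:
`a = [[5, 4], [7, 6], [5, 5]]` → a = [[5, 4], [7, 6], [5, 5]]
`b = a[:]` → b = [[5, 4], [7, 6], [5, 5]]
`c = a[1:]` → c = [[7, 6], [5, 5]]
`a[0].append(947)` → a = [[5, 4, 947], [7, 6], [5, 5]]; b = [[5, 4, 947], [7, 6], [5, 5]]
`a.append([8, 8])` → a = [[5, 4, 947], [7, 6], [5, 5], [8, 8]]
`print(b[0])` → prints [5, 4, 947]
`print(len(b))` → prints 3
`print(c[0])` → prints [7, 6]

Answer:
[5, 4, 947]
3
[7, 6]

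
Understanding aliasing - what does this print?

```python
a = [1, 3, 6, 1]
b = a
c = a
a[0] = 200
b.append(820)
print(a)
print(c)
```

Key concept: multiple aliases.
Step by step:
`a = [1, 3, 6, 1]` → a = [1, 3, 6, 1]
`b = a` → b = [1, 3, 6, 1] (same object as a)
`c = a` → c = [1, 3, 6, 1] (same object as a, b)
`a[0] = 200` → a = [200, 3, 6, 1] (same object as b, c); b = [200, 3, 6, 1] (same object as a, c); c = [200, 3, 6, 1] (same object as a, b)
`b.append(820)` → a = [200, 3, 6, 1, 820] (same object as b, c); b = [200, 3, 6, 1, 820] (same object as a, c); c = [200, 3, 6, 1, 820] (same object as a, b)
`print(a)` → prints [200, 3, 6, 1, 820]
`print(c)` → prints [200, 3, 6, 1, 820]

Answer:
[200, 3, 6, 1, 820]
[200, 3, 6, 1, 820]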